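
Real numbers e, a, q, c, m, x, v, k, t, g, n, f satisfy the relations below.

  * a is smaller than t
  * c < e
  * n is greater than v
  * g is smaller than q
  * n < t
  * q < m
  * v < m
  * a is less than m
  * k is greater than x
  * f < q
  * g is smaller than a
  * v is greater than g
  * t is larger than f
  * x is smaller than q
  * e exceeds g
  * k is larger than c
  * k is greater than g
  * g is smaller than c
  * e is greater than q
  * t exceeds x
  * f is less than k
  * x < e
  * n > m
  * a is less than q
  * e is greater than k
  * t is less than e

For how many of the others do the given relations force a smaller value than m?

The elements the relations force below m are x, f, g, a, q, v — no chain reaches any other.
That is 6.

6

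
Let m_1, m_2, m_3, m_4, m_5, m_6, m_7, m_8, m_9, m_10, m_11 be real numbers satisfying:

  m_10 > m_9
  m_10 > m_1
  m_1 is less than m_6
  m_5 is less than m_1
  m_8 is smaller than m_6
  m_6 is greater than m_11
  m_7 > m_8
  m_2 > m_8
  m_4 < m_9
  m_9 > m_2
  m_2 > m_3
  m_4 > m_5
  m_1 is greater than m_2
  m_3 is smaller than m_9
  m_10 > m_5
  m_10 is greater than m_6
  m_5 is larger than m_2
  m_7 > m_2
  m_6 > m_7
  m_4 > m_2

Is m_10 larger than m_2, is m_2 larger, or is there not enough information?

m_2 < m_5 and m_5 < m_4 give m_2 < m_4.
Then m_4 < m_9 extends the chain to m_9.
Then m_9 < m_10 extends the chain to m_10.
So m_10 is larger.

m_10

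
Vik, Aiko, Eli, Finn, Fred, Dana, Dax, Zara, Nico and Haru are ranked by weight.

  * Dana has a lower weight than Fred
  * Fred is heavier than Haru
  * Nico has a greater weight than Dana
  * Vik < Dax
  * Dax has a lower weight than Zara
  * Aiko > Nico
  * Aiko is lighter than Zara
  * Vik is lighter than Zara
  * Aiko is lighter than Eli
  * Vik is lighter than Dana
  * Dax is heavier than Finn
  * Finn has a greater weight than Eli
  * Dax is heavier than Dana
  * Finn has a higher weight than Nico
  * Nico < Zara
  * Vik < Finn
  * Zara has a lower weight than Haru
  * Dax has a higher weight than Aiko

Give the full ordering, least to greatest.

Each adjacent pair is fixed by a given relation: Vik < Dana; Dana < Nico; Nico < Aiko; Aiko < Eli; Eli < Finn; Finn < Dax; Dax < Zara; Zara < Haru; Haru < Fred. Chaining them end to end gives the full order.

Vik < Dana < Nico < Aiko < Eli < Finn < Dax < Zara < Haru < Fred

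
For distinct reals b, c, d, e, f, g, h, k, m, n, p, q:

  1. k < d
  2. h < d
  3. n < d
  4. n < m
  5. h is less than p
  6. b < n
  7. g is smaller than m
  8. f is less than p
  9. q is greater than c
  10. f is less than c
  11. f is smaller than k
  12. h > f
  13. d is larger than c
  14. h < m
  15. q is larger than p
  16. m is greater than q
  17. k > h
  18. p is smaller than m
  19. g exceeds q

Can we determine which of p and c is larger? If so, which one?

Following every chain through c: above c we get q, g, m, d; below c we get f.
p is not reached, and no chain runs the other way from p to c.
So the given relations leave the order of c and p undetermined.

undetermined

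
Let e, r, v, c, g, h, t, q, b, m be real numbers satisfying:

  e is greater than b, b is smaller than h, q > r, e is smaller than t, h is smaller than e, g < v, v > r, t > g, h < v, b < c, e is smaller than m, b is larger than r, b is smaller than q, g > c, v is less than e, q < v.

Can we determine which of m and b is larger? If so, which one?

m

Following the relations from b: b < q < v < e < m.
So m is larger.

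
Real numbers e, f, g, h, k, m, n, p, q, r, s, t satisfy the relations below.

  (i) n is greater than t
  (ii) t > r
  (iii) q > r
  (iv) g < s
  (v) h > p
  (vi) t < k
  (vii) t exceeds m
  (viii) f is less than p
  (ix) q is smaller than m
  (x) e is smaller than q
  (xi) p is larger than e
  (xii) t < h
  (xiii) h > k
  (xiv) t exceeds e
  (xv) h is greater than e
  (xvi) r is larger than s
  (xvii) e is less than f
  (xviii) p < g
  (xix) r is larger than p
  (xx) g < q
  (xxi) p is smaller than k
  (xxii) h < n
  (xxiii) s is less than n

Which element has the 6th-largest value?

The consecutive relations fix a unique order: e < f < p < g < s < r < q < m < t < k < h < n.
Counting 6 from the largest end gives q.

q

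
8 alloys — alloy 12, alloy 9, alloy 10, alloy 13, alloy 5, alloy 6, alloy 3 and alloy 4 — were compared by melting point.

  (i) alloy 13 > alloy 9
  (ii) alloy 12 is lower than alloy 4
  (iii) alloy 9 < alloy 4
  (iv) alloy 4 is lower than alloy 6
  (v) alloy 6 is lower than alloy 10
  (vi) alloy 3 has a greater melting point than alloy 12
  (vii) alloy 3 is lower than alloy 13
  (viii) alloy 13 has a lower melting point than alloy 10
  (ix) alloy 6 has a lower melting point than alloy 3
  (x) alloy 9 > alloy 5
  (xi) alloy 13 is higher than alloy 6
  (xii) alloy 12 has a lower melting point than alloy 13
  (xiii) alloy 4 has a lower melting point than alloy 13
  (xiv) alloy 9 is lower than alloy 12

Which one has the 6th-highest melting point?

alloy 12

Piecing the relations together gives one ordering: alloy 5 < alloy 9 < alloy 12 < alloy 4 < alloy 6 < alloy 3 < alloy 13 < alloy 10.
The 6th largest is alloy 12.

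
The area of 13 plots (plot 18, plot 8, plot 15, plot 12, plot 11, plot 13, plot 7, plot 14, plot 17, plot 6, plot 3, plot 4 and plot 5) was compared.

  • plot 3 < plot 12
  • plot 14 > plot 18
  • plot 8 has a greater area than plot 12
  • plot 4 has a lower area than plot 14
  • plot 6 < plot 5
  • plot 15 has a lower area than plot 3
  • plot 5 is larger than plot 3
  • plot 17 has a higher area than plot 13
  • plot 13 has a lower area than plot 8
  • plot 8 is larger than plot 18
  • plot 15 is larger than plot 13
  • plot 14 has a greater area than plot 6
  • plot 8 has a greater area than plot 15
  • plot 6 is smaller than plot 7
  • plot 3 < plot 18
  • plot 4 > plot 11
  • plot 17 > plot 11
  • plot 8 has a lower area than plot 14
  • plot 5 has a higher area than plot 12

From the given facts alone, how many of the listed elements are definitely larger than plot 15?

Directly above plot 15: plot 3, plot 8.
One step further: plot 12, plot 5, plot 18, plot 14 (6 so far).
No other element is forced above plot 15 by the given relations, so the count is 6.

6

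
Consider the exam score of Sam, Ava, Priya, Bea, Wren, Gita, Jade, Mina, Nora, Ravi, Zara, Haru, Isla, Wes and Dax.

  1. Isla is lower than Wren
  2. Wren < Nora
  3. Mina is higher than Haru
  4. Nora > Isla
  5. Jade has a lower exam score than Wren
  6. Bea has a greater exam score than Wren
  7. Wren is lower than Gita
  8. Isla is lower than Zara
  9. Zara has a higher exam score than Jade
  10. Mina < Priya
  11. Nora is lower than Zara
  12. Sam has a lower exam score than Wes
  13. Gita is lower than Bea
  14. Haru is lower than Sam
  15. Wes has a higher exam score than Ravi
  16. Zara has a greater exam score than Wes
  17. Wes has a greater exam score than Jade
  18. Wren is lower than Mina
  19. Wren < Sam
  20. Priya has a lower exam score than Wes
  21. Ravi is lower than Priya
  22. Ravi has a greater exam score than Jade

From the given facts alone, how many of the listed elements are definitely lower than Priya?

6

The elements the relations force below Priya are Isla, Jade, Haru, Ravi, Wren, Mina — no chain reaches any other.
That is 6.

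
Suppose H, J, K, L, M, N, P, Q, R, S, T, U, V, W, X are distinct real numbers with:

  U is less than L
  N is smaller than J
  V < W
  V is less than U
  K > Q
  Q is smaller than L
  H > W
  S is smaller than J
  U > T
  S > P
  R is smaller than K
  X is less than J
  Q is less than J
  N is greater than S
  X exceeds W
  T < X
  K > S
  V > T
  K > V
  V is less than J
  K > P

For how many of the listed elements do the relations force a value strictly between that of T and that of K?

Chaining upward from T reaches: V, U, W, H, L, X, J.
Chaining downward from K reaches: P, S, V, Q, R.
Strictly between T and K are those in both lists: V — 1 element.

1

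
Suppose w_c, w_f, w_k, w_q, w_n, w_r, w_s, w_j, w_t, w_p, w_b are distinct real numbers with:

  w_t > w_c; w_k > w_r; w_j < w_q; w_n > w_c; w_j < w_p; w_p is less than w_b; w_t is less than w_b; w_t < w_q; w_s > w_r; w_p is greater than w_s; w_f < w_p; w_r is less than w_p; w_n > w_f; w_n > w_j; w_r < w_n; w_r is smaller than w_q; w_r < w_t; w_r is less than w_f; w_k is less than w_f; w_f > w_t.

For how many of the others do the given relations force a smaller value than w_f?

From w_f the given relations immediately reach w_r, w_k, w_t.
From those, w_c — 4 in total.
Nothing else is reachable below w_f; 4 in all.

4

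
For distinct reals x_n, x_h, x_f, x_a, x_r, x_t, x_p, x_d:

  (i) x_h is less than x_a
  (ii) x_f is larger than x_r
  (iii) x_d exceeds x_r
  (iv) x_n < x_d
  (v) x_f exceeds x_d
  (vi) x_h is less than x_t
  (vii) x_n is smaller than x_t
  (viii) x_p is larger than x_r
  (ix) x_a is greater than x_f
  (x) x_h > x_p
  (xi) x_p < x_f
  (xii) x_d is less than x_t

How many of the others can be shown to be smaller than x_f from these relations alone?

Directly below x_f: x_r, x_d, x_p.
One step further: x_n (4 so far).
No other element is forced below x_f by the given relations, so the count is 4.

4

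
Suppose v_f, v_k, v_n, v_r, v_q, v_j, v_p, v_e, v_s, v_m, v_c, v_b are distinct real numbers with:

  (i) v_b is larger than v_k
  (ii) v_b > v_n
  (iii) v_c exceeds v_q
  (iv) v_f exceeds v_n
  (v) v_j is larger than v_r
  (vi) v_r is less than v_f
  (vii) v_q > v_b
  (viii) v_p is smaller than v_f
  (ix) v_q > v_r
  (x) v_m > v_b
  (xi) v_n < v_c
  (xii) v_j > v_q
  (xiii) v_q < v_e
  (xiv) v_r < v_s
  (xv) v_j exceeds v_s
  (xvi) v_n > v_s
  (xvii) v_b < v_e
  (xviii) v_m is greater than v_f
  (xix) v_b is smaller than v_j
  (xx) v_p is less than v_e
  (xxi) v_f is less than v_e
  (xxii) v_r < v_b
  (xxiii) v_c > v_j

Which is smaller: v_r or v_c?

v_r

v_r < v_s and v_s < v_n give v_r < v_n.
Then v_n < v_b extends the chain to v_b.
Then v_b < v_j extends the chain to v_j.
With v_j < v_c: v_r < v_s < v_n < v_b < v_j < v_c.
So v_r < v_c; v_r is the smaller of the two.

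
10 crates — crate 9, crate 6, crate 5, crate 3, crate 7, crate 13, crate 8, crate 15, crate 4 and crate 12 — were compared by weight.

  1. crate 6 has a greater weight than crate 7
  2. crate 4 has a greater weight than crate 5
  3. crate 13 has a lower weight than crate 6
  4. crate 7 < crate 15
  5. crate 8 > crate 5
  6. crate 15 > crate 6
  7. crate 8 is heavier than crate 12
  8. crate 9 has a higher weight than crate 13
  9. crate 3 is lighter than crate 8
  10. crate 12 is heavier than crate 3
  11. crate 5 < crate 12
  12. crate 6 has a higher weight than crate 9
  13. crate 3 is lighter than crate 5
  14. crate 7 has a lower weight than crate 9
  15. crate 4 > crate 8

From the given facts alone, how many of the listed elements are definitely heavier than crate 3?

From crate 3 the given relations immediately reach crate 5, crate 12, crate 8.
From those, crate 4 — 4 in total.
No other element is forced above crate 3 by the given relations, so the count is 4.

4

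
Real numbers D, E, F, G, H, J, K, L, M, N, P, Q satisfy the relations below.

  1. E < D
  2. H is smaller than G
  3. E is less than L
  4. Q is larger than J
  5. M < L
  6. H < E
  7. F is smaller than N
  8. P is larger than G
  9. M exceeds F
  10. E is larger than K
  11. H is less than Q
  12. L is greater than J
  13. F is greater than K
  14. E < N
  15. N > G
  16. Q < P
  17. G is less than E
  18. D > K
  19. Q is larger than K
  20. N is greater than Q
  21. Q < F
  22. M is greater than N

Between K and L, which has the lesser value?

K

Following the relations from K: K < Q < F < N < M < L.
So K < L; K is the smaller of the two.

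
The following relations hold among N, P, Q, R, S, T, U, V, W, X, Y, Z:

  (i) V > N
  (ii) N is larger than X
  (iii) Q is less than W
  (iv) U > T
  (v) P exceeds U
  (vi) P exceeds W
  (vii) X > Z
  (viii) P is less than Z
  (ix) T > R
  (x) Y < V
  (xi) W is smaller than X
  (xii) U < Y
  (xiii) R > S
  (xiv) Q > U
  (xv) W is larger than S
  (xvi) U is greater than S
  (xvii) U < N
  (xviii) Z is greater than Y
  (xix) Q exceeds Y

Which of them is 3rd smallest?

T

The consecutive relations fix a unique order: S < R < T < U < Y < Q < W < P < Z < X < N < V.
Counting 3 from the smallest end gives T.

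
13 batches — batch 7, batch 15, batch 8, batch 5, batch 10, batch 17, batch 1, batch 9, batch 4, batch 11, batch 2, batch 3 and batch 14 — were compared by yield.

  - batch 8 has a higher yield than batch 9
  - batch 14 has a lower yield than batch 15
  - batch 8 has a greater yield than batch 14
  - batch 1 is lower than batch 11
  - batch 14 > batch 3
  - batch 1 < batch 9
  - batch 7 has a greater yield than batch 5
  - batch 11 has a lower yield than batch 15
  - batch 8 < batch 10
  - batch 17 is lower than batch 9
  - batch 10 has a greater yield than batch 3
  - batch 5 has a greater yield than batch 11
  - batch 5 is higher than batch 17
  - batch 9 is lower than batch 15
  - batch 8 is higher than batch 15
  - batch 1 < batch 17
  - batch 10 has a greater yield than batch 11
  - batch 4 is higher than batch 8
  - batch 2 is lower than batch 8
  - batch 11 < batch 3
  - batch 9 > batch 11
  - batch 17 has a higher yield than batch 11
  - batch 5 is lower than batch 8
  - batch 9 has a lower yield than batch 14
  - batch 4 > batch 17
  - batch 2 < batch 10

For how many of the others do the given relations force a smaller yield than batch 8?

9

The elements the relations force below batch 8 are batch 1, batch 11, batch 17, batch 5, batch 3, batch 9, batch 2, batch 14, batch 15 — no chain reaches any other.
That is 9.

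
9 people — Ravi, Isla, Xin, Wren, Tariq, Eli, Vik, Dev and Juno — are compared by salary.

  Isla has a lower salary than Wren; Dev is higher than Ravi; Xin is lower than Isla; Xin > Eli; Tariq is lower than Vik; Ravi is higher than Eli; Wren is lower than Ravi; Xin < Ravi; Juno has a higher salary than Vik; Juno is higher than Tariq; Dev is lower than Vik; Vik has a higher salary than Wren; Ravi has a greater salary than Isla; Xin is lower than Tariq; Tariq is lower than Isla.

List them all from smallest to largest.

Eli < Xin < Tariq < Isla < Wren < Ravi < Dev < Vik < Juno

The consecutive links are each given: Eli < Xin; Xin < Tariq; Tariq < Isla; Isla < Wren; Wren < Ravi; Ravi < Dev; Dev < Vik; Vik < Juno.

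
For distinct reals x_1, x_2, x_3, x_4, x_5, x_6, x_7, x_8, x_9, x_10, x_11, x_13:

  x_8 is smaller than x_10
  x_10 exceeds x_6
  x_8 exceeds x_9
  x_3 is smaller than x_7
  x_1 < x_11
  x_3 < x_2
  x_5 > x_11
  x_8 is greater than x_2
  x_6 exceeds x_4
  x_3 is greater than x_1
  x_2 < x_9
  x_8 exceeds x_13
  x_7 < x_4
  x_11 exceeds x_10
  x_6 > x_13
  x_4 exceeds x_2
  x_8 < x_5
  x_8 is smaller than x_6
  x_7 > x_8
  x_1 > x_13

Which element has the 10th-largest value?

x_3

Chaining the given pairs: x_13 < x_1 < x_3 < x_2 < x_9 < x_8 < x_7 < x_4 < x_6 < x_10 < x_11 < x_5.
Counting 10 from the largest end gives x_3.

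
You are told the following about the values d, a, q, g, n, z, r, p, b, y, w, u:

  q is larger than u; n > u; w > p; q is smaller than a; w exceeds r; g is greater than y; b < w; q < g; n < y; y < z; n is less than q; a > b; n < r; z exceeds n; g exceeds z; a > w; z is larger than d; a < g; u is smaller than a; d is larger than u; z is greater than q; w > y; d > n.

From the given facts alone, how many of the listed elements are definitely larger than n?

8

From n the given relations immediately reach q, r, d, y, z.
From those, w, a, g — 8 in total.
Nothing else is reachable above n; 8 in all.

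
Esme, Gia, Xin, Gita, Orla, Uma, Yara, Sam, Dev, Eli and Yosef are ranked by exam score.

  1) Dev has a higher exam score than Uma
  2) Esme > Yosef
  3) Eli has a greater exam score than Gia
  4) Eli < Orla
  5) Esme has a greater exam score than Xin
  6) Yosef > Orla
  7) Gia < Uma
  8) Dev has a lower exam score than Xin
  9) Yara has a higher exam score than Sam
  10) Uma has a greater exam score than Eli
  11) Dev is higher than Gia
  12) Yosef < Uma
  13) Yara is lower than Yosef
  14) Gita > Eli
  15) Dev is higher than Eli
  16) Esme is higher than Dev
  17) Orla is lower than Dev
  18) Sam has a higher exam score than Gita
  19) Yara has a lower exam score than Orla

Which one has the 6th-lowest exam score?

Chaining the given pairs: Gia < Eli < Gita < Sam < Yara < Orla < Yosef < Uma < Dev < Xin < Esme.
Counting 6 from the smallest end gives Orla.

Orla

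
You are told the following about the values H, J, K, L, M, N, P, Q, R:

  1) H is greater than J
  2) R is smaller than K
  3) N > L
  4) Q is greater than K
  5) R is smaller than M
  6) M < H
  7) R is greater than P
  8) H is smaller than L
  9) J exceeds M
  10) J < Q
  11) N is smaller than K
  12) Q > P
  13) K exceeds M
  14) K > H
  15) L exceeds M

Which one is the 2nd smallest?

R

The consecutive relations fix a unique order: P < R < M < J < H < L < N < K < Q.
The 2nd smallest is R.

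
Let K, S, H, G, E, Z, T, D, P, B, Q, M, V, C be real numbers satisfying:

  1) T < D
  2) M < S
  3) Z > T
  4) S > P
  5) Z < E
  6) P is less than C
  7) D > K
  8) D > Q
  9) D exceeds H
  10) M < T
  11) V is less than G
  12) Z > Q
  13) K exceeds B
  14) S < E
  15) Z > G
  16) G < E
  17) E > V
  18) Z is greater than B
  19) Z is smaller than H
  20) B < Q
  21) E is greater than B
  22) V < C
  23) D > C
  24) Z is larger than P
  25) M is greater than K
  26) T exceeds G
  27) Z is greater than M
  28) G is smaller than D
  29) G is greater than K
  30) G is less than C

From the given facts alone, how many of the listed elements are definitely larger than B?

Directly above B: K, Q, Z, E.
One step further: G, M, H, D (8 so far).
One step further: T, S, C (11 so far).
Nothing else is reachable above B; 11 in all.

11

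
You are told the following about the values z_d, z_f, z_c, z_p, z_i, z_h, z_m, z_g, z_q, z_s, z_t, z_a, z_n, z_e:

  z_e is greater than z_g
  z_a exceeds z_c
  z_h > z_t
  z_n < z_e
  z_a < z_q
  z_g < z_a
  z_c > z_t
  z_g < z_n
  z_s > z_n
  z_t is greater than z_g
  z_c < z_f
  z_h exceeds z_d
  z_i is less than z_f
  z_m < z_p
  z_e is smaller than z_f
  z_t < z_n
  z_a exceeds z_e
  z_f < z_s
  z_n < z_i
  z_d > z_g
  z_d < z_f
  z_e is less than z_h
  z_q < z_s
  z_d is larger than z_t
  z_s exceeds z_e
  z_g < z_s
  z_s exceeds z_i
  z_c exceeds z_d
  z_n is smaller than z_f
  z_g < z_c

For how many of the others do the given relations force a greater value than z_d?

Directly above z_d: z_c, z_f, z_h.
One step further: z_a, z_s (5 so far).
One step further: z_q (6 so far).
No other element is forced above z_d by the given relations, so the count is 6.

6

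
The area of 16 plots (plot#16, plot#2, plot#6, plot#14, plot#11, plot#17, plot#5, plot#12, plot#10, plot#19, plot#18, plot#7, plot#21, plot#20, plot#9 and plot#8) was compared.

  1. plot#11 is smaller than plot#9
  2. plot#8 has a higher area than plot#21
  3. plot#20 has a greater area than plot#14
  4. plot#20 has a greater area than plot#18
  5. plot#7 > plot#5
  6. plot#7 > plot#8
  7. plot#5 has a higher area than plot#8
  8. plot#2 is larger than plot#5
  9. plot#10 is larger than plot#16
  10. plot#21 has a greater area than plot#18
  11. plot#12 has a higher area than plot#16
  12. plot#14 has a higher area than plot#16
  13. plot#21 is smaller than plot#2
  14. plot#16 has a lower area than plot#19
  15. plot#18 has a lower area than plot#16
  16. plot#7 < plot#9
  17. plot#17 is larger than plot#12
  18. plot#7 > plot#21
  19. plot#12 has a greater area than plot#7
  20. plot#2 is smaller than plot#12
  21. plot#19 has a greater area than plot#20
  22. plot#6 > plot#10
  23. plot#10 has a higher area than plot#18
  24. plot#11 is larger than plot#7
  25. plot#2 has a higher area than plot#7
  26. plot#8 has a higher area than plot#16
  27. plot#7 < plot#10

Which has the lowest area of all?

plot#18

plot#21 is not least since plot#18 < plot#21; plot#16 is not least since plot#18 < plot#16; plot#8 is not least since plot#21 < plot#8; plot#5 is not least since plot#8 < plot#5; plot#7 is not least since plot#5 < plot#7; plot#2 is not least since plot#5 < plot#2; plot#14 is not least since plot#16 < plot#14; plot#11 is not least since plot#7 < plot#11; plot#10 is not least since plot#7 < plot#10; plot#20 is not least since plot#14 < plot#20; plot#9 is not least since plot#11 < plot#9; plot#19 is not least since plot#20 < plot#19; plot#6 is not least since plot#10 < plot#6; plot#12 is not least since plot#16 < plot#12; plot#17 is not least since plot#12 < plot#17.
Only plot#18 has nothing below it, so plot#18 is the lowest area.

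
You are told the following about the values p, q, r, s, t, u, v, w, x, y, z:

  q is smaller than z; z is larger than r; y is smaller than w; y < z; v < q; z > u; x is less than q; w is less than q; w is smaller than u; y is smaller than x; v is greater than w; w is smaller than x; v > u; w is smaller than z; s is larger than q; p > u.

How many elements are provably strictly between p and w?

Chaining upward from w reaches: u, v, x, q, s, z.
Chaining downward from p reaches: y, u.
Strictly between w and p are those in both lists: u — 1 element.

1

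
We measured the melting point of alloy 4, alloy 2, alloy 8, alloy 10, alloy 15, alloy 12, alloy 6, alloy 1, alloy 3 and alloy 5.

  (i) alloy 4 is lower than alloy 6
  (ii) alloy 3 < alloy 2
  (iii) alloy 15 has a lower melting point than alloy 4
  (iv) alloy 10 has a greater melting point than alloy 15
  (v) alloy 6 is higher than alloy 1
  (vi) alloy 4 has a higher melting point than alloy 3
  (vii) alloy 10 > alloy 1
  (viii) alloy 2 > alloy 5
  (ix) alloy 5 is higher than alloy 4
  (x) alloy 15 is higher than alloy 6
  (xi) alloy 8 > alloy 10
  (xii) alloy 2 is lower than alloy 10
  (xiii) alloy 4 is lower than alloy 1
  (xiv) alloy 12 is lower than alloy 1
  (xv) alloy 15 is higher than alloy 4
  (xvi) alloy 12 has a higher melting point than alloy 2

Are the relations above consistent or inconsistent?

inconsistent

Chaining the given relations yields alloy 4 < alloy 5 < alloy 2 < alloy 12 < alloy 1 < alloy 6 < alloy 15, so alloy 4 < alloy 15. But one relation states alloy 15 < alloy 4. These cannot both hold.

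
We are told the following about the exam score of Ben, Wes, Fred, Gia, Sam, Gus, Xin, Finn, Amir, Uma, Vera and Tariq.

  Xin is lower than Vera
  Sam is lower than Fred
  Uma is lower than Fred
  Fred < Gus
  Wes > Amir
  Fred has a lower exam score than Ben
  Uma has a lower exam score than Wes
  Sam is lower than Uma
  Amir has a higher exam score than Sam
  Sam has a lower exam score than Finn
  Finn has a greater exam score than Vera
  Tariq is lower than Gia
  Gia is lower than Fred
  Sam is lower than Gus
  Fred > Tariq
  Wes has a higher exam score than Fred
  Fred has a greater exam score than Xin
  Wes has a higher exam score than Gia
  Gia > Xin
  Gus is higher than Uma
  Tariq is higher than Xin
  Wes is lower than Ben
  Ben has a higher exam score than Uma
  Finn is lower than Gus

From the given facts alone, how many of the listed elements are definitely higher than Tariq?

5

The elements the relations force above Tariq are Gia, Fred, Gus, Wes, Ben — no chain reaches any other.
That is 5.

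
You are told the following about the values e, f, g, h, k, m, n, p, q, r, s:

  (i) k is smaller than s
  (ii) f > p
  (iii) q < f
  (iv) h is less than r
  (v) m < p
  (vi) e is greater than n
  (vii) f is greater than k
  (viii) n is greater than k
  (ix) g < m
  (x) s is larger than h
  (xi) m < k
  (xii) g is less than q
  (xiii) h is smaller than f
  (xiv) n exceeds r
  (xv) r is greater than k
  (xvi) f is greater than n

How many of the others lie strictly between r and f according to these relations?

Chaining upward from r reaches: n, e.
Chaining downward from f reaches: h, g, m, k, n, q, p.
Strictly between r and f are those in both lists: n — 1 element.

1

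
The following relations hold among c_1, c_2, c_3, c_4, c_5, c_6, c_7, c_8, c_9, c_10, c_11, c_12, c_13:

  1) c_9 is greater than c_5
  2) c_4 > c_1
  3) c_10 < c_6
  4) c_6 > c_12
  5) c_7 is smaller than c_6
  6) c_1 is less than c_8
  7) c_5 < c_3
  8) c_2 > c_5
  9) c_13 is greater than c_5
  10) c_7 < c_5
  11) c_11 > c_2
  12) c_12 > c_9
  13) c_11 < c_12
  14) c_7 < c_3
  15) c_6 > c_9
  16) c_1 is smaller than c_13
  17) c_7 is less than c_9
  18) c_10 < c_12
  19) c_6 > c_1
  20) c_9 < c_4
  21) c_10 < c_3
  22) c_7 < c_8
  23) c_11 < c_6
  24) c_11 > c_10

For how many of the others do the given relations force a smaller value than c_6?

From c_6 the given relations immediately reach c_10, c_7, c_9, c_1, c_11, c_12.
From those, c_5, c_2 — 8 in total.
Nothing else is reachable below c_6; 8 in all.

8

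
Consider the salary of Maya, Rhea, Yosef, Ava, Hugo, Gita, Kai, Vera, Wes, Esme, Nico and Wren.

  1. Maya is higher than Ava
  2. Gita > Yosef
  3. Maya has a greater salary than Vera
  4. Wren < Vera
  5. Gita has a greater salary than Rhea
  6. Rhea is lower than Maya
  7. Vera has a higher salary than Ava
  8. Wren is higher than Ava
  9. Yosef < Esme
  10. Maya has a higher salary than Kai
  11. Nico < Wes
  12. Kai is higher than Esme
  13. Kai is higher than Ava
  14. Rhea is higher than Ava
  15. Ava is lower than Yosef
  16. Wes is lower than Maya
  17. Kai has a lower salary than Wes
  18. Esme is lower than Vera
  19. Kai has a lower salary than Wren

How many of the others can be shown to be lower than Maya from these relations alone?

9

From Maya the given relations immediately reach Ava, Rhea, Kai, Vera, Wes.
From those, Nico, Esme, Wren — 8 in total.
From those, Yosef — 9 in total.
Nothing else is reachable below Maya; 9 in all.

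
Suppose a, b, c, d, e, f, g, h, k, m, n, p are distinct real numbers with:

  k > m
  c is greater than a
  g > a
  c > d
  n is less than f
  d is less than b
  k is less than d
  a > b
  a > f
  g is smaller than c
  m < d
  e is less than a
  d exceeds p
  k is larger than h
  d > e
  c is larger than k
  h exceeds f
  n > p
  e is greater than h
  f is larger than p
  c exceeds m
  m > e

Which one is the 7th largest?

The consecutive relations fix a unique order: p < n < f < h < e < m < k < d < b < a < g < c.
Counting 7 from the largest end gives m.

m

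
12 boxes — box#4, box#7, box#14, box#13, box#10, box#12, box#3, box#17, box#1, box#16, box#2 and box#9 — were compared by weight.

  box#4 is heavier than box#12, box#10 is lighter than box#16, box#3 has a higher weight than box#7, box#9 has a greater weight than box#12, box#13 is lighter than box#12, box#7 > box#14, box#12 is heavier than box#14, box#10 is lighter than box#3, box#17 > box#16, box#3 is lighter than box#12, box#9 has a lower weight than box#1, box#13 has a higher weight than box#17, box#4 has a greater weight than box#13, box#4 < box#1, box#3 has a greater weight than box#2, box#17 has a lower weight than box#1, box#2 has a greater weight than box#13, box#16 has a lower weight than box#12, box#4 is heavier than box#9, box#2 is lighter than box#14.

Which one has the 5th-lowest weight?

Piecing the relations together gives one ordering: box#10 < box#16 < box#17 < box#13 < box#2 < box#14 < box#7 < box#3 < box#12 < box#9 < box#4 < box#1.
The 5th smallest is box#2.

box#2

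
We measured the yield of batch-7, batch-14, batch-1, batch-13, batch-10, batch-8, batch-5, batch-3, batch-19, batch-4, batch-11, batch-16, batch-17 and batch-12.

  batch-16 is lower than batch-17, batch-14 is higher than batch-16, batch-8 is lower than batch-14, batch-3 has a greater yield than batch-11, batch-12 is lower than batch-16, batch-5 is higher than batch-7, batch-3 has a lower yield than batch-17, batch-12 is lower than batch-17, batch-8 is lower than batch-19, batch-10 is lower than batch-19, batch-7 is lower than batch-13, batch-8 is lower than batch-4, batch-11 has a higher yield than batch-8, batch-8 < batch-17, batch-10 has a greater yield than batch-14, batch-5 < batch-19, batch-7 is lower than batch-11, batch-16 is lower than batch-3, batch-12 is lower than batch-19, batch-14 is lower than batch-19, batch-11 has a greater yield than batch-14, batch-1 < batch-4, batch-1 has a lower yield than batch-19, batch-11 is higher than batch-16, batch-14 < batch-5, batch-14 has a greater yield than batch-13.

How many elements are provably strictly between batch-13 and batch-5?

1

The relations place batch-13 below batch-5. An element lies strictly between them when it is forced above batch-13 and also forced below batch-5.
Above batch-13: {batch-14, batch-11, batch-3, batch-17, batch-10, batch-19}. Below batch-5: {batch-8, batch-7, batch-12, batch-16, batch-14}.
Intersection: {batch-14} — 1.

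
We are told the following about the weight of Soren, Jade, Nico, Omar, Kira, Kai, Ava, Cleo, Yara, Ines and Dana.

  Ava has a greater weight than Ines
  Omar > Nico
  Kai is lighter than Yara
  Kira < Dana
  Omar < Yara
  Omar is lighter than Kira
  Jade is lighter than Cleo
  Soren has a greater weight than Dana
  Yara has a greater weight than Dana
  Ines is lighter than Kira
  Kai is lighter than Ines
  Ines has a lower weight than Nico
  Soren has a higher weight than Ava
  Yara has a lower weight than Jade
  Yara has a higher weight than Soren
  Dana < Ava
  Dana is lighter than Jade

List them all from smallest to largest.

Each adjacent pair is fixed by a given relation: Kai < Ines; Ines < Nico; Nico < Omar; Omar < Kira; Kira < Dana; Dana < Ava; Ava < Soren; Soren < Yara; Yara < Jade; Jade < Cleo. Chaining them end to end gives the full order.

Kai < Ines < Nico < Omar < Kira < Dana < Ava < Soren < Yara < Jade < Cleo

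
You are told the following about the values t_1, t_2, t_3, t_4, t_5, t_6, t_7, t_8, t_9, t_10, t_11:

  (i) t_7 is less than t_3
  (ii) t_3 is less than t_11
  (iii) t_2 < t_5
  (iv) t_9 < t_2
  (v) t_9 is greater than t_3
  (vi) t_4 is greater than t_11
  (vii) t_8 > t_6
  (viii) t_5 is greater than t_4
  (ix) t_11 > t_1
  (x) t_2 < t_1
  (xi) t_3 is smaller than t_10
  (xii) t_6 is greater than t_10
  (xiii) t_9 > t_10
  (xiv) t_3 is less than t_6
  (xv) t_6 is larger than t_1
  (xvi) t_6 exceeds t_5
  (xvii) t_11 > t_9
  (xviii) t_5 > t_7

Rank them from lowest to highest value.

Each adjacent pair is fixed by a given relation: t_7 < t_3; t_3 < t_10; t_10 < t_9; t_9 < t_2; t_2 < t_1; t_1 < t_11; t_11 < t_4; t_4 < t_5; t_5 < t_6; t_6 < t_8. Chaining them end to end gives the full order.

t_7 < t_3 < t_10 < t_9 < t_2 < t_1 < t_11 < t_4 < t_5 < t_6 < t_8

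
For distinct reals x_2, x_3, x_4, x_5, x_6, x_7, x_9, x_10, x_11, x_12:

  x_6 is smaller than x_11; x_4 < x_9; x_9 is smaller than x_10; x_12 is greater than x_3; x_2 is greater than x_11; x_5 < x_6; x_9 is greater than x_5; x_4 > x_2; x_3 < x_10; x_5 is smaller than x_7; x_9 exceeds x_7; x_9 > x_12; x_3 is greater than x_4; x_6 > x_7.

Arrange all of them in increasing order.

Each adjacent pair is fixed by a given relation: x_5 < x_7; x_7 < x_6; x_6 < x_11; x_11 < x_2; x_2 < x_4; x_4 < x_3; x_3 < x_12; x_12 < x_9; x_9 < x_10. Chaining them end to end gives the full order.

x_5 < x_7 < x_6 < x_11 < x_2 < x_4 < x_3 < x_12 < x_9 < x_10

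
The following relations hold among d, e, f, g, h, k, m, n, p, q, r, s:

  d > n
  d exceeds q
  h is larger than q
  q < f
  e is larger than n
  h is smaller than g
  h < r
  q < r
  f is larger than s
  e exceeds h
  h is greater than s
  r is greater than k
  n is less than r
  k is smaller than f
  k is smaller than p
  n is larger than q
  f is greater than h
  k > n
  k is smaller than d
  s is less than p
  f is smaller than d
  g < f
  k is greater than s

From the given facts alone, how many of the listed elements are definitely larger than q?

From q the given relations immediately reach h, n, f, d, r.
From those, k, g, e — 8 in total.
From those, p — 9 in total.
No other element is forced above q by the given relations, so the count is 9.

9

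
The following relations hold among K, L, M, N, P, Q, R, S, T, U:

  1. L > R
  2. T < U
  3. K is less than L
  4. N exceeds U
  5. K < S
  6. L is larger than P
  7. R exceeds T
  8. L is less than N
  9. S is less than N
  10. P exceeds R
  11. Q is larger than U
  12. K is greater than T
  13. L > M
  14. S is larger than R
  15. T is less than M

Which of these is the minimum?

Chaining upward from T: directly above it, U, K, R, M; then P, Q, S, L, N.
That covers every other element, and nothing is given below T, so T is the minimum.

T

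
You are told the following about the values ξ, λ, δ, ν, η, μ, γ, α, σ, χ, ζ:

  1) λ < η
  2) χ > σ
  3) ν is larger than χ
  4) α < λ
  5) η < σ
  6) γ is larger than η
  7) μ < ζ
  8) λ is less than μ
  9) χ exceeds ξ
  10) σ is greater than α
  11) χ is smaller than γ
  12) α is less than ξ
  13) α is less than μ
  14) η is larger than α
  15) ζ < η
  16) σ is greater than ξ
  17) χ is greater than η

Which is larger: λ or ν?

The relevant relations are λ < μ; μ < ζ; ζ < η; η < σ; σ < χ; χ < ν.
Chaining these gives λ < μ < ζ < η < σ < χ < ν.
So λ < ν; ν is the larger of the two.

ν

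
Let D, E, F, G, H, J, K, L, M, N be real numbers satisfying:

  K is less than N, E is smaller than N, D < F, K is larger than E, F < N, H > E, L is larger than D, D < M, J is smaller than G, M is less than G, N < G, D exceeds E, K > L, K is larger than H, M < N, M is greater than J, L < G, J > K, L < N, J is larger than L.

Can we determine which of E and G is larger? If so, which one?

G

Link the given pairs in sequence: E < D; D < L; L < K; K < J; J < M; M < N; N < G.
Together: E < D < L < K < J < M < N < G.
So G is larger.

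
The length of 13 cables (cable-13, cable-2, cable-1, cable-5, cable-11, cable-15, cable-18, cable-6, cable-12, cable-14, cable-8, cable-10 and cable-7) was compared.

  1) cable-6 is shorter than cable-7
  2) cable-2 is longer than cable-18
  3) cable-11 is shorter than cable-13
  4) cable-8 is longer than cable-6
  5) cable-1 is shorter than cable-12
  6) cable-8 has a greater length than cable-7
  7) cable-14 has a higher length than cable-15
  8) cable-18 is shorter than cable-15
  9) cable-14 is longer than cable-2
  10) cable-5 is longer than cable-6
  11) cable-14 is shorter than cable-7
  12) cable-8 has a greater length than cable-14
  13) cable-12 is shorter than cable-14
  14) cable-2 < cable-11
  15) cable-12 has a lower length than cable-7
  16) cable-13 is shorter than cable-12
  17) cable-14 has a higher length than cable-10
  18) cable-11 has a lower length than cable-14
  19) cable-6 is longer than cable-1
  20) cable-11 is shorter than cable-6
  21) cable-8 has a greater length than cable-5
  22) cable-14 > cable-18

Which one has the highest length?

cable-8

cable-18 is not greatest since cable-18 < cable-15; cable-2 is not greatest since cable-2 < cable-11; cable-15 is not greatest since cable-15 < cable-14; cable-11 is not greatest since cable-11 < cable-14; cable-1 is not greatest since cable-1 < cable-12; cable-10 is not greatest since cable-10 < cable-14; cable-6 is not greatest since cable-6 < cable-8; cable-5 is not greatest since cable-5 < cable-8; cable-13 is not greatest since cable-13 < cable-12; cable-12 is not greatest since cable-12 < cable-7; cable-14 is not greatest since cable-14 < cable-8; cable-7 is not greatest since cable-7 < cable-8.
Only cable-8 has nothing above it, so cable-8 is the highest length.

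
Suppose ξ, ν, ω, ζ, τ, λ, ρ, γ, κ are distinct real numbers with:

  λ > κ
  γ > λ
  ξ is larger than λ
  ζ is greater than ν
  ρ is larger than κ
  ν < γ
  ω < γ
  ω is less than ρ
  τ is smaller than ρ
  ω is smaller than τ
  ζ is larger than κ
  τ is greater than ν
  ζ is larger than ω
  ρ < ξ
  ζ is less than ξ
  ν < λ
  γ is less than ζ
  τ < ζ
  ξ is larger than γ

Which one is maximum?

ω is not greatest since ω < γ; ν is not greatest since ν < ζ; κ is not greatest since κ < ρ; λ is not greatest since λ < γ; τ is not greatest since τ < ζ; γ is not greatest since γ < ζ; ζ is not greatest since ζ < ξ; ρ is not greatest since ρ < ξ.
Only ξ has nothing above it, so ξ is the maximum.

ξ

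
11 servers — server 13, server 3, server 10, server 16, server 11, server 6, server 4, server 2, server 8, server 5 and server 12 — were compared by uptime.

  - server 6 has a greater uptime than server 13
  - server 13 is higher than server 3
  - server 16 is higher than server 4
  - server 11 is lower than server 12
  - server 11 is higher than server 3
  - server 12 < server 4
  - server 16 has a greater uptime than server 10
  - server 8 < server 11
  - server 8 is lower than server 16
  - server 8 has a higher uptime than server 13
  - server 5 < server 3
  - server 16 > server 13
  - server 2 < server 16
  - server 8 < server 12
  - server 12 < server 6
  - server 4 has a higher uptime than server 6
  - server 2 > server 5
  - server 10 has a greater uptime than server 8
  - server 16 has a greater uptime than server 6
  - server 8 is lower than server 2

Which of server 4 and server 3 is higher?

server 4

The relevant relations are server 3 < server 13; server 13 < server 8; server 8 < server 11; server 11 < server 12; server 12 < server 6; server 6 < server 4.
Chaining these gives server 3 < server 13 < server 8 < server 11 < server 12 < server 6 < server 4.
So server 3 < server 4; server 4 is the higher of the two.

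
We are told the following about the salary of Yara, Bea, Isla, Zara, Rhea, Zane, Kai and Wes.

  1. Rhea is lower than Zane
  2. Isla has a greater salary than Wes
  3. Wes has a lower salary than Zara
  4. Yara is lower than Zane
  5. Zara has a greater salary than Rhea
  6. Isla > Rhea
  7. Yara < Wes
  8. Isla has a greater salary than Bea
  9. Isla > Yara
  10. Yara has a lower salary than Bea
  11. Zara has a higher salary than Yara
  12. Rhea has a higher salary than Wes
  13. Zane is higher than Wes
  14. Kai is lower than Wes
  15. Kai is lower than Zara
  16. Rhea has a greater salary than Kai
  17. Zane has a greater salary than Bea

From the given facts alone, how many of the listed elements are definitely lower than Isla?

5

The elements the relations force below Isla are Yara, Bea, Kai, Wes, Rhea — no chain reaches any other.
That is 5.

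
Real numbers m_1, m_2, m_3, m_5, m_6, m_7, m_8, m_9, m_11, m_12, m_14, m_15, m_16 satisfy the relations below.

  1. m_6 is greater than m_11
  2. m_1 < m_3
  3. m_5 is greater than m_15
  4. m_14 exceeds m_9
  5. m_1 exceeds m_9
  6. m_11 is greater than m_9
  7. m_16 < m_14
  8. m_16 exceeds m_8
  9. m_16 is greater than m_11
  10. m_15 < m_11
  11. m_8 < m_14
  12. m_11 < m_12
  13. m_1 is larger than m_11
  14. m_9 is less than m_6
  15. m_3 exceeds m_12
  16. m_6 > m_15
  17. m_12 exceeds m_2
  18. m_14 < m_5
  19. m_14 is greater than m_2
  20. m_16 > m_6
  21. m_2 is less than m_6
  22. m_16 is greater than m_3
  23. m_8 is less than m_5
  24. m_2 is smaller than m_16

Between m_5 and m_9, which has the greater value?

m_5

m_9 < m_11 and m_11 < m_6 give m_9 < m_6.
With m_6 < m_16: m_9 < m_11 < m_6 < m_16.
Then m_16 < m_14 extends the chain to m_14.
With m_14 < m_5: m_9 < m_11 < m_6 < m_16 < m_14 < m_5.
So m_9 < m_5; m_5 is the larger of the two.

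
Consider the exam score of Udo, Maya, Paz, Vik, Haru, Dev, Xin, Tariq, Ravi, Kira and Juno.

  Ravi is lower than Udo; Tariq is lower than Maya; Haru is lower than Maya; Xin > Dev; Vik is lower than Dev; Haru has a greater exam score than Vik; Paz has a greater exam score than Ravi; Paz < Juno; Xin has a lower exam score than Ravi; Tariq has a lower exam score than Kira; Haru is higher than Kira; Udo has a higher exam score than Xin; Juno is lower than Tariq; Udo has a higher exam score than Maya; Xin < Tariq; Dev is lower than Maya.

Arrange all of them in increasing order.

The consecutive links are each given: Vik < Dev; Dev < Xin; Xin < Ravi; Ravi < Paz; Paz < Juno; Juno < Tariq; Tariq < Kira; Kira < Haru; Haru < Maya; Maya < Udo.

Vik < Dev < Xin < Ravi < Paz < Juno < Tariq < Kira < Haru < Maya < Udo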